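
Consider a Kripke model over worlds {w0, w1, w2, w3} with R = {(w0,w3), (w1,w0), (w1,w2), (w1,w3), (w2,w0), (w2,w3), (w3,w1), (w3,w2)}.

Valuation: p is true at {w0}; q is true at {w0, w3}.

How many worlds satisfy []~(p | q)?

1

w0: successors {w3}; ~(p | q) there: w3:F. ✗
w1: successors {w0, w2, w3}; ~(p | q) there: w0:F, w2:T, w3:F. ✗
w2: successors {w0, w3}; ~(p | q) there: w0:F, w3:F. ✗
w3: successors {w1, w2}; ~(p | q) there: w1:T, w2:T. ✓
Satisfying worlds: {w3}.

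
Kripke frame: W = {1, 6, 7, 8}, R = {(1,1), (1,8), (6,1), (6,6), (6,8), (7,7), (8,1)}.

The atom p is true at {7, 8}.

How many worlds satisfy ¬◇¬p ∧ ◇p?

1: ¬◇¬p is F, ◇p is T. ✗
6: ¬◇¬p is F, ◇p is T. ✗
7: ¬◇¬p is T, ◇p is T. ✓
8: ¬◇¬p is F, ◇p is F. ✗
Satisfying worlds: {7}.

1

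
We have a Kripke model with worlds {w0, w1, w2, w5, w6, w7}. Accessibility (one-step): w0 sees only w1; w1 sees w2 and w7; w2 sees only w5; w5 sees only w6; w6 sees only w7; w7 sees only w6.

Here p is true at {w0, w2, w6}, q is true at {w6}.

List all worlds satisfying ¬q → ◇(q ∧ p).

w0: ¬q is T, ◇(q ∧ p) is F. ✗
w1: ¬q is T, ◇(q ∧ p) is F. ✗
w2: ¬q is T, ◇(q ∧ p) is F. ✗
w5: ¬q is T, ◇(q ∧ p) is T. ✓
w6: ¬q is F, ◇(q ∧ p) is F. ✓
w7: ¬q is T, ◇(q ∧ p) is T. ✓

{w5, w6, w7}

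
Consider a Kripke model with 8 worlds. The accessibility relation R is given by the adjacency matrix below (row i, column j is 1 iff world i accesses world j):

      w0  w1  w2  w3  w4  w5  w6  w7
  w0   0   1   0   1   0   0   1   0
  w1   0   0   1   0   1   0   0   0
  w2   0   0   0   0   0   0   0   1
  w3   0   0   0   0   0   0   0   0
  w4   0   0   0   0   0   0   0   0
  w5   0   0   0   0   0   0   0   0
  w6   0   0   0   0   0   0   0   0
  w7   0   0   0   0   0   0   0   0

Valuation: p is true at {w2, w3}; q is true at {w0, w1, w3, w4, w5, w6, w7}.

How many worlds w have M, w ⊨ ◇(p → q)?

w0: successors {w1, w3, w6}; p → q there: w1:T, w3:T, w6:T. ✓
w1: successors {w2, w4}; p → q there: w2:F, w4:T. ✓
w2: successors {w7}; p → q there: w7:T. ✓
w3: no successors, so ◇(p → q) fails. ✗
w4: no successors, so ◇(p → q) fails. ✗
w5: no successors, so ◇(p → q) fails. ✗
w6: no successors, so ◇(p → q) fails. ✗
w7: no successors, so ◇(p → q) fails. ✗
Satisfying worlds: {w0, w1, w2}.

3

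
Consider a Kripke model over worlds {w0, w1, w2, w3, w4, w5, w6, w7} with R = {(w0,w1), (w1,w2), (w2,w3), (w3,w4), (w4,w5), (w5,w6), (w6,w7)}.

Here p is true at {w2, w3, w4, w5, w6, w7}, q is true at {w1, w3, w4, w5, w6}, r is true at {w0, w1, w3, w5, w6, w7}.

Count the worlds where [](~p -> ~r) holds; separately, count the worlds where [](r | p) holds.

7 and 8

For [](~p -> ~r):
w0: successors {w1}; ~p -> ~r there: w1:F. ✗
w1: successors {w2}; ~p -> ~r there: w2:T. ✓
w2: successors {w3}; ~p -> ~r there: w3:T. ✓
w3: successors {w4}; ~p -> ~r there: w4:T. ✓
w4: successors {w5}; ~p -> ~r there: w5:T. ✓
w5: successors {w6}; ~p -> ~r there: w6:T. ✓
w6: successors {w7}; ~p -> ~r there: w7:T. ✓
w7: no successors, so [](~p -> ~r) holds vacuously. ✓
— 7 worlds.
For [](r | p):
w0: successors {w1}; r | p there: w1:T. ✓
w1: successors {w2}; r | p there: w2:T. ✓
w2: successors {w3}; r | p there: w3:T. ✓
w3: successors {w4}; r | p there: w4:T. ✓
w4: successors {w5}; r | p there: w5:T. ✓
w5: successors {w6}; r | p there: w6:T. ✓
w6: successors {w7}; r | p there: w7:T. ✓
w7: no successors, so [](r | p) holds vacuously. ✓
— 8 worlds.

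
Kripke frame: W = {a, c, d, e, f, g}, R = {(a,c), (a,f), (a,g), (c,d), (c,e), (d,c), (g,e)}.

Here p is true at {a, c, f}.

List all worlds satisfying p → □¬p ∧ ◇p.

a: p is T, □¬p ∧ ◇p is F. ✗
c: p is T, □¬p ∧ ◇p is F. ✗
d: p is F, □¬p ∧ ◇p is F. ✓
e: p is F, □¬p ∧ ◇p is F. ✓
f: p is T, □¬p ∧ ◇p is F. ✗
g: p is F, □¬p ∧ ◇p is F. ✓

{d, e, g}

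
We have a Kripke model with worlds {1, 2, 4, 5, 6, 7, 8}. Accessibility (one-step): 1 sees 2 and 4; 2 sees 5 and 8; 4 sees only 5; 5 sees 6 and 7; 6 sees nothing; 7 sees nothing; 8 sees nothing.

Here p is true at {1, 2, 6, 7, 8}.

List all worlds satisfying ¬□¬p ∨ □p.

{1, 2, 5, 6, 7, 8}

1: ¬□¬p is T, □p is F. ✓
2: ¬□¬p is T, □p is F. ✓
4: ¬□¬p is F, □p is F. ✗
5: ¬□¬p is T, □p is T. ✓
6: ¬□¬p is F, □p is T. ✓
7: ¬□¬p is F, □p is T. ✓
8: ¬□¬p is F, □p is T. ✓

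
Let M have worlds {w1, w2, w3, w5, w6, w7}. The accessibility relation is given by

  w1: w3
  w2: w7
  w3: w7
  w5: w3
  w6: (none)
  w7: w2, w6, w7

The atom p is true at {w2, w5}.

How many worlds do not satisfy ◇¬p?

w1: successors {w3}; ¬p there: w3:T. ✓
w2: successors {w7}; ¬p there: w7:T. ✓
w3: successors {w7}; ¬p there: w7:T. ✓
w5: successors {w3}; ¬p there: w3:T. ✓
w6: no successors, so ◇¬p fails. ✗
w7: successors {w2, w6, w7}; ¬p there: w2:F, w6:T, w7:T. ✓
Satisfying worlds: {w1, w2, w3, w5, w7}.
So ◇¬p fails at the other 1 world.

1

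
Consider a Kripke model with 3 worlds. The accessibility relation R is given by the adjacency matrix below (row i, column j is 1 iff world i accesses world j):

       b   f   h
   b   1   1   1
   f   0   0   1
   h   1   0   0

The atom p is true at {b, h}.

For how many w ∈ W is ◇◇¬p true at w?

2

b: successors {b, f, h}; ◇¬p there: b:T, f:F, h:F. ✓
f: successors {h}; ◇¬p there: h:F. ✗
h: successors {b}; ◇¬p there: b:T. ✓
Satisfying worlds: {b, h}.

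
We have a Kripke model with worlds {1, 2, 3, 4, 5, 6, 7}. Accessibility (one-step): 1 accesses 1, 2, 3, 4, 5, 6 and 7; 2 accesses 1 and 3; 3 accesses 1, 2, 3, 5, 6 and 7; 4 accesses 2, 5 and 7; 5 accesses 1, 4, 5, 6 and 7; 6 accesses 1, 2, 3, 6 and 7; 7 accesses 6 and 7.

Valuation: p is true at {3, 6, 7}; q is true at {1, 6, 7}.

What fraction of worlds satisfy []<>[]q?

1: successors {1, 2, 3, 4, 5, 6, 7}; <>[]q there: 1:T, 2:F, 3:T, 4:T, 5:T, 6:T, 7:T. ✗
2: successors {1, 3}; <>[]q there: 1:T, 3:T. ✓
3: successors {1, 2, 3, 5, 6, 7}; <>[]q there: 1:T, 2:F, 3:T, 5:T, 6:T, 7:T. ✗
4: successors {2, 5, 7}; <>[]q there: 2:F, 5:T, 7:T. ✗
5: successors {1, 4, 5, 6, 7}; <>[]q there: 1:T, 4:T, 5:T, 6:T, 7:T. ✓
6: successors {1, 2, 3, 6, 7}; <>[]q there: 1:T, 2:F, 3:T, 6:T, 7:T. ✗
7: successors {6, 7}; <>[]q there: 6:T, 7:T. ✓
That's 3 of 7 worlds, so 3/7.

3/7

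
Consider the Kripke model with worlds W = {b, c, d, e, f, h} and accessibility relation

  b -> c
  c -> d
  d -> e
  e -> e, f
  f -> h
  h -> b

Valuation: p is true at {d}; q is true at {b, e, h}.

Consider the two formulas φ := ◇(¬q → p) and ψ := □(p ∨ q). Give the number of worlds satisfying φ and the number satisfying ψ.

For ◇(¬q → p):
b: successors {c}; ¬q → p there: c:F. ✗
c: successors {d}; ¬q → p there: d:T. ✓
d: successors {e}; ¬q → p there: e:T. ✓
e: successors {e, f}; ¬q → p there: e:T, f:F. ✓
f: successors {h}; ¬q → p there: h:T. ✓
h: successors {b}; ¬q → p there: b:T. ✓
— 5 worlds.
For □(p ∨ q):
b: successors {c}; p ∨ q there: c:F. ✗
c: successors {d}; p ∨ q there: d:T. ✓
d: successors {e}; p ∨ q there: e:T. ✓
e: successors {e, f}; p ∨ q there: e:T, f:F. ✗
f: successors {h}; p ∨ q there: h:T. ✓
h: successors {b}; p ∨ q there: b:T. ✓
— 4 worlds.

5 and 4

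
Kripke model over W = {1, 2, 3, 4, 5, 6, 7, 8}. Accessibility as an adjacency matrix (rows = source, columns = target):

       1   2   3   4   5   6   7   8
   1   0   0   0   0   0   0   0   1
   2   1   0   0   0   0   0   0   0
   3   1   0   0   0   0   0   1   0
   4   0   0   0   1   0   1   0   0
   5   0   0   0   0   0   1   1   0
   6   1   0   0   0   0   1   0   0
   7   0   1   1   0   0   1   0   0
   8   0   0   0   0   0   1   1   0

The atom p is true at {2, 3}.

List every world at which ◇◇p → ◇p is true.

1: ◇◇p is F, ◇p is F. ✓
2: ◇◇p is F, ◇p is F. ✓
3: ◇◇p is T, ◇p is F. ✗
4: ◇◇p is F, ◇p is F. ✓
5: ◇◇p is T, ◇p is F. ✗
6: ◇◇p is F, ◇p is F. ✓
7: ◇◇p is F, ◇p is T. ✓
8: ◇◇p is T, ◇p is F. ✗

{1, 2, 4, 6, 7}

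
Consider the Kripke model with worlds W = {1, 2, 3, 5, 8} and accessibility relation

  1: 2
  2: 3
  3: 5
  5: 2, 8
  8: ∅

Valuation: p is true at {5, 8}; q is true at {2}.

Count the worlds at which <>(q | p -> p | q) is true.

1: successors {2}; q | p -> p | q there: 2:T. ✓
2: successors {3}; q | p -> p | q there: 3:T. ✓
3: successors {5}; q | p -> p | q there: 5:T. ✓
5: successors {2, 8}; q | p -> p | q there: 2:T, 8:T. ✓
8: no successors, so <>(q | p -> p | q) fails. ✗
Satisfying worlds: {1, 2, 3, 5}.

4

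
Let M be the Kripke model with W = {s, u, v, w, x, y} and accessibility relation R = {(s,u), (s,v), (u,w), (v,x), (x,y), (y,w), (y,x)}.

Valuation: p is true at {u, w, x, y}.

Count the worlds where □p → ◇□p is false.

s: □p is F, ◇□p is T. ✓
u: □p is T, ◇□p is T. ✓
v: □p is T, ◇□p is T. ✓
w: □p is T, ◇□p is F. ✗
x: □p is T, ◇□p is T. ✓
y: □p is T, ◇□p is T. ✓
Satisfying worlds: {s, u, v, x, y}.
So □p → ◇□p fails at the other 1 world.

1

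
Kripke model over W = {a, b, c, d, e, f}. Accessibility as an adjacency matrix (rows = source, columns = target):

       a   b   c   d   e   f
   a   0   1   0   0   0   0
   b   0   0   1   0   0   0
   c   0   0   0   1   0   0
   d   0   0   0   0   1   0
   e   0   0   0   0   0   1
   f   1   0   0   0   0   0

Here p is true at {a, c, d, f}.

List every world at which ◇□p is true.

a: successors {b}; □p there: b:T. ✓
b: successors {c}; □p there: c:T. ✓
c: successors {d}; □p there: d:F. ✗
d: successors {e}; □p there: e:T. ✓
e: successors {f}; □p there: f:T. ✓
f: successors {a}; □p there: a:F. ✗

{a, b, d, e}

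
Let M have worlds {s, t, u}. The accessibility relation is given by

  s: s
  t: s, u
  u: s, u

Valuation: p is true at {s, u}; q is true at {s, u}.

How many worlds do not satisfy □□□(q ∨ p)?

0

s: successors {s}; □□(q ∨ p) there: s:T. ✓
t: successors {s, u}; □□(q ∨ p) there: s:T, u:T. ✓
u: successors {s, u}; □□(q ∨ p) there: s:T, u:T. ✓
Satisfying worlds: {s, t, u}.
So □□□(q ∨ p) fails at the other 0 worlds.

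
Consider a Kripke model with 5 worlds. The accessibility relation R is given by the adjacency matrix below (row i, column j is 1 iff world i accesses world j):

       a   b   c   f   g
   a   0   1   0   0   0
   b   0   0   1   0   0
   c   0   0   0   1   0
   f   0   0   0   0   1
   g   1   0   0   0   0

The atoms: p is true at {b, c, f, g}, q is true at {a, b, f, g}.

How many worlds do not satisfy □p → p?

1

a: □p is T, p is F. ✗
b: □p is T, p is T. ✓
c: □p is T, p is T. ✓
f: □p is T, p is T. ✓
g: □p is F, p is T. ✓
Satisfying worlds: {b, c, f, g}.
So □p → p fails at the other 1 world.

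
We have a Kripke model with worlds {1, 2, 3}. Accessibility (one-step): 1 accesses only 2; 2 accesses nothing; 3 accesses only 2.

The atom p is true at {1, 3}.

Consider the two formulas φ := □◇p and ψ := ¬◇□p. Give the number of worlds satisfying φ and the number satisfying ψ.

1 and 1

For □◇p:
1: successors {2}; ◇p there: 2:F. ✗
2: no successors, so □◇p holds vacuously. ✓
3: successors {2}; ◇p there: 2:F. ✗
— 1 world.
For ¬◇□p:
1: ◇□p is T. ✗
2: ◇□p is F. ✓
3: ◇□p is T. ✗
— 1 world.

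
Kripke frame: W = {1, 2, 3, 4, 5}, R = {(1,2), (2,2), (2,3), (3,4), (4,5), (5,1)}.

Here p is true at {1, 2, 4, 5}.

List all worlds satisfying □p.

1: successors {2}; p there: 2:T. ✓
2: successors {2, 3}; p there: 2:T, 3:F. ✗
3: successors {4}; p there: 4:T. ✓
4: successors {5}; p there: 5:T. ✓
5: successors {1}; p there: 1:T. ✓

{1, 3, 4, 5}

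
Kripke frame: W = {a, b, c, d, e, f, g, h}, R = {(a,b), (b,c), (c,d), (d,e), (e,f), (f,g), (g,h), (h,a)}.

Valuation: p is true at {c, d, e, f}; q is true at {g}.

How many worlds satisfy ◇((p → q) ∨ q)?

a: successors {b}; (p → q) ∨ q there: b:T. ✓
b: successors {c}; (p → q) ∨ q there: c:F. ✗
c: successors {d}; (p → q) ∨ q there: d:F. ✗
d: successors {e}; (p → q) ∨ q there: e:F. ✗
e: successors {f}; (p → q) ∨ q there: f:F. ✗
f: successors {g}; (p → q) ∨ q there: g:T. ✓
g: successors {h}; (p → q) ∨ q there: h:T. ✓
h: successors {a}; (p → q) ∨ q there: a:T. ✓
Satisfying worlds: {a, f, g, h}.

4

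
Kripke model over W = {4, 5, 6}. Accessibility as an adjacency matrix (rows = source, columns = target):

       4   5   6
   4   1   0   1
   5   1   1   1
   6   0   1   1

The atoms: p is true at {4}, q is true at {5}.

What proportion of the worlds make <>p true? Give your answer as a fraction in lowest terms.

4: successors {4, 6}; p there: 4:T, 6:F. ✓
5: successors {4, 5, 6}; p there: 4:T, 5:F, 6:F. ✓
6: successors {5, 6}; p there: 5:F, 6:F. ✗
That's 2 of 3 worlds, so 2/3.

2/3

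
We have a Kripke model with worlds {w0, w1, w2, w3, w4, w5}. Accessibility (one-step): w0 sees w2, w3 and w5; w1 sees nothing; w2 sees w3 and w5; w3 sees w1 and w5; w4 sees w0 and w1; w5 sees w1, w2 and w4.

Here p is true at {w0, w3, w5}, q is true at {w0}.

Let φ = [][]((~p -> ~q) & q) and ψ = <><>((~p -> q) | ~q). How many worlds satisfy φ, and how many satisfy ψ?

For [][]((~p -> ~q) & q):
w0: successors {w2, w3, w5}; []((~p -> ~q) & q) there: w2:F, w3:F, w5:F. ✗
w1: no successors, so [][]((~p -> ~q) & q) holds vacuously. ✓
w2: successors {w3, w5}; []((~p -> ~q) & q) there: w3:F, w5:F. ✗
w3: successors {w1, w5}; []((~p -> ~q) & q) there: w1:T, w5:F. ✗
w4: successors {w0, w1}; []((~p -> ~q) & q) there: w0:F, w1:T. ✗
w5: successors {w1, w2, w4}; []((~p -> ~q) & q) there: w1:T, w2:F, w4:F. ✗
— 1 world.
For <><>((~p -> q) | ~q):
w0: successors {w2, w3, w5}; <>((~p -> q) | ~q) there: w2:T, w3:T, w5:T. ✓
w1: no successors, so <><>((~p -> q) | ~q) fails. ✗
w2: successors {w3, w5}; <>((~p -> q) | ~q) there: w3:T, w5:T. ✓
w3: successors {w1, w5}; <>((~p -> q) | ~q) there: w1:F, w5:T. ✓
w4: successors {w0, w1}; <>((~p -> q) | ~q) there: w0:T, w1:F. ✓
w5: successors {w1, w2, w4}; <>((~p -> q) | ~q) there: w1:F, w2:T, w4:T. ✓
— 5 worlds.

1 and 5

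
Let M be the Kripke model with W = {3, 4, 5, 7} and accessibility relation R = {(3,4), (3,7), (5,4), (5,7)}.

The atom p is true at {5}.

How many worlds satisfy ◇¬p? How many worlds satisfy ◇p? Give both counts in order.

For ◇¬p:
3: successors {4, 7}; ¬p there: 4:T, 7:T. ✓
4: no successors, so ◇¬p fails. ✗
5: successors {4, 7}; ¬p there: 4:T, 7:T. ✓
7: no successors, so ◇¬p fails. ✗
— 2 worlds.
For ◇p:
3: successors {4, 7}; p there: 4:F, 7:F. ✗
4: no successors, so ◇p fails. ✗
5: successors {4, 7}; p there: 4:F, 7:F. ✗
7: no successors, so ◇p fails. ✗
— 0 worlds.

2 and 0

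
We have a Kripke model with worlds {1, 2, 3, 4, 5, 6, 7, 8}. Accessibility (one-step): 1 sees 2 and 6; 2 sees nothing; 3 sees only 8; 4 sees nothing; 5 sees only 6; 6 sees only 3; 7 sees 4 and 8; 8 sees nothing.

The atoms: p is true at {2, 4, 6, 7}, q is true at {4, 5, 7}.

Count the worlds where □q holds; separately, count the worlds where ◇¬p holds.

3 and 3

For □q:
1: successors {2, 6}; q there: 2:F, 6:F. ✗
2: no successors, so □q holds vacuously. ✓
3: successors {8}; q there: 8:F. ✗
4: no successors, so □q holds vacuously. ✓
5: successors {6}; q there: 6:F. ✗
6: successors {3}; q there: 3:F. ✗
7: successors {4, 8}; q there: 4:T, 8:F. ✗
8: no successors, so □q holds vacuously. ✓
— 3 worlds.
For ◇¬p:
1: successors {2, 6}; ¬p there: 2:F, 6:F. ✗
2: no successors, so ◇¬p fails. ✗
3: successors {8}; ¬p there: 8:T. ✓
4: no successors, so ◇¬p fails. ✗
5: successors {6}; ¬p there: 6:F. ✗
6: successors {3}; ¬p there: 3:T. ✓
7: successors {4, 8}; ¬p there: 4:F, 8:T. ✓
8: no successors, so ◇¬p fails. ✗
— 3 worlds.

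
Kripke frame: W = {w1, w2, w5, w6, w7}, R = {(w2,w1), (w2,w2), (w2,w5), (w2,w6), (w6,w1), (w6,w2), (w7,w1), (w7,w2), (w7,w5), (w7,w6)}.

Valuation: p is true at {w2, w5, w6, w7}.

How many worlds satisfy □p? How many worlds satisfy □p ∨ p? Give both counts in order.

For □p:
w1: no successors, so □p holds vacuously. ✓
w2: successors {w1, w2, w5, w6}; p there: w1:F, w2:T, w5:T, w6:T. ✗
w5: no successors, so □p holds vacuously. ✓
w6: successors {w1, w2}; p there: w1:F, w2:T. ✗
w7: successors {w1, w2, w5, w6}; p there: w1:F, w2:T, w5:T, w6:T. ✗
— 2 worlds.
For □p ∨ p:
w1: □p is T, p is F. ✓
w2: □p is F, p is T. ✓
w5: □p is T, p is T. ✓
w6: □p is F, p is T. ✓
w7: □p is F, p is T. ✓
— 5 worlds.

2 and 5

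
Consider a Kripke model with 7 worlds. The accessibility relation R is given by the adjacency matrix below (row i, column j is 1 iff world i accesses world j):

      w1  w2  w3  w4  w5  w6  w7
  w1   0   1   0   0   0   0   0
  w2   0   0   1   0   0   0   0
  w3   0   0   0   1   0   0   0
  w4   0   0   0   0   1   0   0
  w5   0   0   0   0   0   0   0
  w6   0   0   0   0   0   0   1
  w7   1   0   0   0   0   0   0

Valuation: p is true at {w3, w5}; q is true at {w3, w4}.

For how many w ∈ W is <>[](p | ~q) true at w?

w1: successors {w2}; [](p | ~q) there: w2:T. ✓
w2: successors {w3}; [](p | ~q) there: w3:F. ✗
w3: successors {w4}; [](p | ~q) there: w4:T. ✓
w4: successors {w5}; [](p | ~q) there: w5:T. ✓
w5: no successors, so <>[](p | ~q) fails. ✗
w6: successors {w7}; [](p | ~q) there: w7:T. ✓
w7: successors {w1}; [](p | ~q) there: w1:T. ✓
Satisfying worlds: {w1, w3, w4, w6, w7}.

5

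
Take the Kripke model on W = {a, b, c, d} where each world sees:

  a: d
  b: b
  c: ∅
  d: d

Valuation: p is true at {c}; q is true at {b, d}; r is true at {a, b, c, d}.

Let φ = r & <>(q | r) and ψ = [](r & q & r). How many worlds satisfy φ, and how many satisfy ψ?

3 and 4

For r & <>(q | r):
a: r is T, <>(q | r) is T. ✓
b: r is T, <>(q | r) is T. ✓
c: r is T, <>(q | r) is F. ✗
d: r is T, <>(q | r) is T. ✓
— 3 worlds.
For [](r & q & r):
a: successors {d}; r & q & r there: d:T. ✓
b: successors {b}; r & q & r there: b:T. ✓
c: no successors, so [](r & q & r) holds vacuously. ✓
d: successors {d}; r & q & r there: d:T. ✓
— 4 worlds.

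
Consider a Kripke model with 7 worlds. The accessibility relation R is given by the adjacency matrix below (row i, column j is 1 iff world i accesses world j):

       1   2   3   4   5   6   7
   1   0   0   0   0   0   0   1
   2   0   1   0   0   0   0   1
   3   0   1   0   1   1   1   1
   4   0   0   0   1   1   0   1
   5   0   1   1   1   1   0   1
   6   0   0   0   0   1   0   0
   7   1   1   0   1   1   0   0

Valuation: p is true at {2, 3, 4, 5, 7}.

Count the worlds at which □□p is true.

2

1: successors {7}; □p there: 7:F. ✗
2: successors {2, 7}; □p there: 2:T, 7:F. ✗
3: successors {2, 4, 5, 6, 7}; □p there: 2:T, 4:T, 5:T, 6:T, 7:F. ✗
4: successors {4, 5, 7}; □p there: 4:T, 5:T, 7:F. ✗
5: successors {2, 3, 4, 5, 7}; □p there: 2:T, 3:F, 4:T, 5:T, 7:F. ✗
6: successors {5}; □p there: 5:T. ✓
7: successors {1, 2, 4, 5}; □p there: 1:T, 2:T, 4:T, 5:T. ✓
Satisfying worlds: {6, 7}.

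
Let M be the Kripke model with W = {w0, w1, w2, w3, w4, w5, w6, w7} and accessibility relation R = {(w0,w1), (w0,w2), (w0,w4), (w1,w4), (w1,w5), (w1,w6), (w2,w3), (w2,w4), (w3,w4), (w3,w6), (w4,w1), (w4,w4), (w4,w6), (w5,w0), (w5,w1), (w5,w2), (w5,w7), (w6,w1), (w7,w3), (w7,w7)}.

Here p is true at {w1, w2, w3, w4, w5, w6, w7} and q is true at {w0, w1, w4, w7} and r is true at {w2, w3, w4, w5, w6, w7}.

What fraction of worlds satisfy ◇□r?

3/4

w0: successors {w1, w2, w4}; □r there: w1:T, w2:T, w4:F. ✓
w1: successors {w4, w5, w6}; □r there: w4:F, w5:F, w6:F. ✗
w2: successors {w3, w4}; □r there: w3:T, w4:F. ✓
w3: successors {w4, w6}; □r there: w4:F, w6:F. ✗
w4: successors {w1, w4, w6}; □r there: w1:T, w4:F, w6:F. ✓
w5: successors {w0, w1, w2, w7}; □r there: w0:F, w1:T, w2:T, w7:T. ✓
w6: successors {w1}; □r there: w1:T. ✓
w7: successors {w3, w7}; □r there: w3:T, w7:T. ✓
That's 6 of 8 worlds, so 6/8 = 3/4.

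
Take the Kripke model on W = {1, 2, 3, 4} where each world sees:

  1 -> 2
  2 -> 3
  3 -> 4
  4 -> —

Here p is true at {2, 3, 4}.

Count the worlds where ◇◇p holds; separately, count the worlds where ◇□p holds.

2 and 3

For ◇◇p:
1: successors {2}; ◇p there: 2:T. ✓
2: successors {3}; ◇p there: 3:T. ✓
3: successors {4}; ◇p there: 4:F. ✗
4: no successors, so ◇◇p fails. ✗
— 2 worlds.
For ◇□p:
1: successors {2}; □p there: 2:T. ✓
2: successors {3}; □p there: 3:T. ✓
3: successors {4}; □p there: 4:T. ✓
4: no successors, so ◇□p fails. ✗
— 3 worlds.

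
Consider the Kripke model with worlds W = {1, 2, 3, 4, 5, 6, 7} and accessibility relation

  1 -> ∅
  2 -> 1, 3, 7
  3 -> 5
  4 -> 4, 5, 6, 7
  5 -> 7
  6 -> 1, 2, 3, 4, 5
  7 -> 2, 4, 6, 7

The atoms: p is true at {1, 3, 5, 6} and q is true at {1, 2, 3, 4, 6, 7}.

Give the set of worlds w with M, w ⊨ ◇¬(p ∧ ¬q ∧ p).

1: no successors, so ◇¬(p ∧ ¬q ∧ p) fails. ✗
2: successors {1, 3, 7}; ¬(p ∧ ¬q ∧ p) there: 1:T, 3:T, 7:T. ✓
3: successors {5}; ¬(p ∧ ¬q ∧ p) there: 5:F. ✗
4: successors {4, 5, 6, 7}; ¬(p ∧ ¬q ∧ p) there: 4:T, 5:F, 6:T, 7:T. ✓
5: successors {7}; ¬(p ∧ ¬q ∧ p) there: 7:T. ✓
6: successors {1, 2, 3, 4, 5}; ¬(p ∧ ¬q ∧ p) there: 1:T, 2:T, 3:T, 4:T, 5:F. ✓
7: successors {2, 4, 6, 7}; ¬(p ∧ ¬q ∧ p) there: 2:T, 4:T, 6:T, 7:T. ✓

{2, 4, 5, 6, 7}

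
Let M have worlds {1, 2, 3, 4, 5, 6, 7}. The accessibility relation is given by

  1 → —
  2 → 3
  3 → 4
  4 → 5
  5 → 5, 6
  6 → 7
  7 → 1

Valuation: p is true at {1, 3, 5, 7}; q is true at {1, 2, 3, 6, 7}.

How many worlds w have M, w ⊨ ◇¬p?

1: no successors, so ◇¬p fails. ✗
2: successors {3}; ¬p there: 3:F. ✗
3: successors {4}; ¬p there: 4:T. ✓
4: successors {5}; ¬p there: 5:F. ✗
5: successors {5, 6}; ¬p there: 5:F, 6:T. ✓
6: successors {7}; ¬p there: 7:F. ✗
7: successors {1}; ¬p there: 1:F. ✗
Satisfying worlds: {3, 5}.

2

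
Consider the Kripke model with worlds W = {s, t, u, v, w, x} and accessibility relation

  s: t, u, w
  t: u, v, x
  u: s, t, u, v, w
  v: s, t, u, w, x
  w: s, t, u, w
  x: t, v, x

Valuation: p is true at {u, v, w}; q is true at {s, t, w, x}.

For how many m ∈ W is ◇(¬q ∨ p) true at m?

s: successors {t, u, w}; ¬q ∨ p there: t:F, u:T, w:T. ✓
t: successors {u, v, x}; ¬q ∨ p there: u:T, v:T, x:F. ✓
u: successors {s, t, u, v, w}; ¬q ∨ p there: s:F, t:F, u:T, v:T, w:T. ✓
v: successors {s, t, u, w, x}; ¬q ∨ p there: s:F, t:F, u:T, w:T, x:F. ✓
w: successors {s, t, u, w}; ¬q ∨ p there: s:F, t:F, u:T, w:T. ✓
x: successors {t, v, x}; ¬q ∨ p there: t:F, v:T, x:F. ✓
Satisfying worlds: {s, t, u, v, w, x}.

6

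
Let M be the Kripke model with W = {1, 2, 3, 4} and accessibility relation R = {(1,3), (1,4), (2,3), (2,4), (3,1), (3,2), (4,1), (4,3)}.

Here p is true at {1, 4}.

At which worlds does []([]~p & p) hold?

1: successors {3, 4}; []~p & p there: 3:F, 4:F. ✗
2: successors {3, 4}; []~p & p there: 3:F, 4:F. ✗
3: successors {1, 2}; []~p & p there: 1:F, 2:F. ✗
4: successors {1, 3}; []~p & p there: 1:F, 3:F. ✗

∅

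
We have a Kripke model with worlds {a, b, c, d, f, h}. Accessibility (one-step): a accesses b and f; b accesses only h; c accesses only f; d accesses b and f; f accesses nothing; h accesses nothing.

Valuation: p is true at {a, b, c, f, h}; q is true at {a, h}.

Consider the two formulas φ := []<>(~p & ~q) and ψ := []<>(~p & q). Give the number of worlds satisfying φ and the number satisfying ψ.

For []<>(~p & ~q):
a: successors {b, f}; <>(~p & ~q) there: b:F, f:F. ✗
b: successors {h}; <>(~p & ~q) there: h:F. ✗
c: successors {f}; <>(~p & ~q) there: f:F. ✗
d: successors {b, f}; <>(~p & ~q) there: b:F, f:F. ✗
f: no successors, so []<>(~p & ~q) holds vacuously. ✓
h: no successors, so []<>(~p & ~q) holds vacuously. ✓
— 2 worlds.
For []<>(~p & q):
a: successors {b, f}; <>(~p & q) there: b:F, f:F. ✗
b: successors {h}; <>(~p & q) there: h:F. ✗
c: successors {f}; <>(~p & q) there: f:F. ✗
d: successors {b, f}; <>(~p & q) there: b:F, f:F. ✗
f: no successors, so []<>(~p & q) holds vacuously. ✓
h: no successors, so []<>(~p & q) holds vacuously. ✓
— 2 worlds.

2 and 2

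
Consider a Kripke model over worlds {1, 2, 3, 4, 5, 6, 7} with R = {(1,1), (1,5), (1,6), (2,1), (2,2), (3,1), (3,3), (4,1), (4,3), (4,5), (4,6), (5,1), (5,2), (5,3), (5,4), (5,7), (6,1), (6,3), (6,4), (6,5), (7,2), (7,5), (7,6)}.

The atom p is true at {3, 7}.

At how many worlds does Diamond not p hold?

1: successors {1, 5, 6}; not p there: 1:T, 5:T, 6:T. ✓
2: successors {1, 2}; not p there: 1:T, 2:T. ✓
3: successors {1, 3}; not p there: 1:T, 3:F. ✓
4: successors {1, 3, 5, 6}; not p there: 1:T, 3:F, 5:T, 6:T. ✓
5: successors {1, 2, 3, 4, 7}; not p there: 1:T, 2:T, 3:F, 4:T, 7:F. ✓
6: successors {1, 3, 4, 5}; not p there: 1:T, 3:F, 4:T, 5:T. ✓
7: successors {2, 5, 6}; not p there: 2:T, 5:T, 6:T. ✓
Satisfying worlds: {1, 2, 3, 4, 5, 6, 7}.

7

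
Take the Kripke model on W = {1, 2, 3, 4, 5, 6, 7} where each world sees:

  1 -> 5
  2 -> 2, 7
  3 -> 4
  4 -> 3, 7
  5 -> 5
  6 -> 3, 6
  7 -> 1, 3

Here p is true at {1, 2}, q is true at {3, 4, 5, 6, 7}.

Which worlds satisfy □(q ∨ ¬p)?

{1, 3, 4, 5, 6}

1: successors {5}; q ∨ ¬p there: 5:T. ✓
2: successors {2, 7}; q ∨ ¬p there: 2:F, 7:T. ✗
3: successors {4}; q ∨ ¬p there: 4:T. ✓
4: successors {3, 7}; q ∨ ¬p there: 3:T, 7:T. ✓
5: successors {5}; q ∨ ¬p there: 5:T. ✓
6: successors {3, 6}; q ∨ ¬p there: 3:T, 6:T. ✓
7: successors {1, 3}; q ∨ ¬p there: 1:F, 3:T. ✗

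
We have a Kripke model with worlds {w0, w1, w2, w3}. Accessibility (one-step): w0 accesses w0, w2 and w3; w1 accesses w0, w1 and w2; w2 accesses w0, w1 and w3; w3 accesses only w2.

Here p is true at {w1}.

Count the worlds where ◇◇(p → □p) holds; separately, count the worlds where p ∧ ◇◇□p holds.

4 and 0

For ◇◇(p → □p):
w0: successors {w0, w2, w3}; ◇(p → □p) there: w0:T, w2:T, w3:T. ✓
w1: successors {w0, w1, w2}; ◇(p → □p) there: w0:T, w1:T, w2:T. ✓
w2: successors {w0, w1, w3}; ◇(p → □p) there: w0:T, w1:T, w3:T. ✓
w3: successors {w2}; ◇(p → □p) there: w2:T. ✓
— 4 worlds.
For p ∧ ◇◇□p:
w0: p is F, ◇◇□p is F. ✗
w1: p is T, ◇◇□p is F. ✗
w2: p is F, ◇◇□p is F. ✗
w3: p is F, ◇◇□p is F. ✗
— 0 worlds.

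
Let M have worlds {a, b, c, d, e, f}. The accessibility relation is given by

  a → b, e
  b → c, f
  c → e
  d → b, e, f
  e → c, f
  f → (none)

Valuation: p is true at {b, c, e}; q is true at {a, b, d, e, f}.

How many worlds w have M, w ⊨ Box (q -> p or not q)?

a: successors {b, e}; q -> p or not q there: b:T, e:T. ✓
b: successors {c, f}; q -> p or not q there: c:T, f:F. ✗
c: successors {e}; q -> p or not q there: e:T. ✓
d: successors {b, e, f}; q -> p or not q there: b:T, e:T, f:F. ✗
e: successors {c, f}; q -> p or not q there: c:T, f:F. ✗
f: no successors, so Box (q -> p or not q) holds vacuously. ✓
Satisfying worlds: {a, c, f}.

3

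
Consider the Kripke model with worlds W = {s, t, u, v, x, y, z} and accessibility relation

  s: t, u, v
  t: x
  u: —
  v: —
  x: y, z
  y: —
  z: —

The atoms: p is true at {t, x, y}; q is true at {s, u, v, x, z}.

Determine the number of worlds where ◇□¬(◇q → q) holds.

2

s: successors {t, u, v}; □¬(◇q → q) there: t:F, u:T, v:T. ✓
t: successors {x}; □¬(◇q → q) there: x:F. ✗
u: no successors, so ◇□¬(◇q → q) fails. ✗
v: no successors, so ◇□¬(◇q → q) fails. ✗
x: successors {y, z}; □¬(◇q → q) there: y:T, z:T. ✓
y: no successors, so ◇□¬(◇q → q) fails. ✗
z: no successors, so ◇□¬(◇q → q) fails. ✗
Satisfying worlds: {s, x}.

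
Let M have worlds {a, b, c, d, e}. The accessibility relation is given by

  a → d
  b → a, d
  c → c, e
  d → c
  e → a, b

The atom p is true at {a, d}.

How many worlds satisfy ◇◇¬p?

a: successors {d}; ◇¬p there: d:T. ✓
b: successors {a, d}; ◇¬p there: a:F, d:T. ✓
c: successors {c, e}; ◇¬p there: c:T, e:T. ✓
d: successors {c}; ◇¬p there: c:T. ✓
e: successors {a, b}; ◇¬p there: a:F, b:F. ✗
Satisfying worlds: {a, b, c, d}.

4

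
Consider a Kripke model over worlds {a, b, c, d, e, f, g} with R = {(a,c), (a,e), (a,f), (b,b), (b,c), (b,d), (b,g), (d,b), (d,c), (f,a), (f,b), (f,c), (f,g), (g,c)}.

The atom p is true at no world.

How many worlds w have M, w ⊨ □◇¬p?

2

a: successors {c, e, f}; ◇¬p there: c:F, e:F, f:T. ✗
b: successors {b, c, d, g}; ◇¬p there: b:T, c:F, d:T, g:T. ✗
c: no successors, so □◇¬p holds vacuously. ✓
d: successors {b, c}; ◇¬p there: b:T, c:F. ✗
e: no successors, so □◇¬p holds vacuously. ✓
f: successors {a, b, c, g}; ◇¬p there: a:T, b:T, c:F, g:T. ✗
g: successors {c}; ◇¬p there: c:F. ✗
Satisfying worlds: {c, e}.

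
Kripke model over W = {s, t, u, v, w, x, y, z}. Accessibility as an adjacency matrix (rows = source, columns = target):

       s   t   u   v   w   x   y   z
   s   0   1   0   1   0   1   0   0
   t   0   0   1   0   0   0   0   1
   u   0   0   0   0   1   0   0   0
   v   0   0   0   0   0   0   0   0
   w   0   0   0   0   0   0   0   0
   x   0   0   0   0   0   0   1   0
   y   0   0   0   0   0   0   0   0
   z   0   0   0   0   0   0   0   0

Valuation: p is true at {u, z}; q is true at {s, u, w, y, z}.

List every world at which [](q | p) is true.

{t, u, v, w, x, y, z}

s: successors {t, v, x}; q | p there: t:F, v:F, x:F. ✗
t: successors {u, z}; q | p there: u:T, z:T. ✓
u: successors {w}; q | p there: w:T. ✓
v: no successors, so [](q | p) holds vacuously. ✓
w: no successors, so [](q | p) holds vacuously. ✓
x: successors {y}; q | p there: y:T. ✓
y: no successors, so [](q | p) holds vacuously. ✓
z: no successors, so [](q | p) holds vacuously. ✓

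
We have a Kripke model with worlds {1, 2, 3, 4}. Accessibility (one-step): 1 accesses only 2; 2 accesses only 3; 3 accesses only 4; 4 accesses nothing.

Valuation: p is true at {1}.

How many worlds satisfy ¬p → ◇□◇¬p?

1: ¬p is F, ◇□◇¬p is T. ✓
2: ¬p is T, ◇□◇¬p is F. ✗
3: ¬p is T, ◇□◇¬p is T. ✓
4: ¬p is T, ◇□◇¬p is F. ✗
Satisfying worlds: {1, 3}.

2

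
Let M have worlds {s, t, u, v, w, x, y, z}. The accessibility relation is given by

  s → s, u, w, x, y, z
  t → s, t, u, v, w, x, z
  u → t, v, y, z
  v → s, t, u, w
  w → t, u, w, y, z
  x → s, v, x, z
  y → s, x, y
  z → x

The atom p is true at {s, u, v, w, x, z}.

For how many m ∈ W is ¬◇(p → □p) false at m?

s: ◇(p → □p) is T. ✗
t: ◇(p → □p) is T. ✗
u: ◇(p → □p) is T. ✗
v: ◇(p → □p) is T. ✗
w: ◇(p → □p) is T. ✗
x: ◇(p → □p) is T. ✗
y: ◇(p → □p) is T. ✗
z: ◇(p → □p) is T. ✗
Satisfying worlds: ∅.
So ¬◇(p → □p) fails at the other 8 worlds.

8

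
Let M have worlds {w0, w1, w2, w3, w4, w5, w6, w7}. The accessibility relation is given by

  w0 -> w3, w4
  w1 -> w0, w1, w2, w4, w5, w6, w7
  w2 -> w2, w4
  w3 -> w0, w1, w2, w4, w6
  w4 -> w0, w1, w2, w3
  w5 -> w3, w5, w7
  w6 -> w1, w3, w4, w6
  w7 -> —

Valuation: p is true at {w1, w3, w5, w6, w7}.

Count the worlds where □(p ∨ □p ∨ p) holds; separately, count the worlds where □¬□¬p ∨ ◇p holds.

2 and 7

For □(p ∨ □p ∨ p):
w0: successors {w3, w4}; p ∨ □p ∨ p there: w3:T, w4:F. ✗
w1: successors {w0, w1, w2, w4, w5, w6, w7}; p ∨ □p ∨ p there: w0:F, w1:T, w2:F, w4:F, w5:T, w6:T, w7:T. ✗
w2: successors {w2, w4}; p ∨ □p ∨ p there: w2:F, w4:F. ✗
w3: successors {w0, w1, w2, w4, w6}; p ∨ □p ∨ p there: w0:F, w1:T, w2:F, w4:F, w6:T. ✗
w4: successors {w0, w1, w2, w3}; p ∨ □p ∨ p there: w0:F, w1:T, w2:F, w3:T. ✗
w5: successors {w3, w5, w7}; p ∨ □p ∨ p there: w3:T, w5:T, w7:T. ✓
w6: successors {w1, w3, w4, w6}; p ∨ □p ∨ p there: w1:T, w3:T, w4:F, w6:T. ✗
w7: no successors, so □(p ∨ □p ∨ p) holds vacuously. ✓
— 2 worlds.
For □¬□¬p ∨ ◇p:
w0: □¬□¬p is T, ◇p is T. ✓
w1: □¬□¬p is F, ◇p is T. ✓
w2: □¬□¬p is F, ◇p is F. ✗
w3: □¬□¬p is F, ◇p is T. ✓
w4: □¬□¬p is F, ◇p is T. ✓
w5: □¬□¬p is F, ◇p is T. ✓
w6: □¬□¬p is T, ◇p is T. ✓
w7: □¬□¬p is T, ◇p is F. ✓
— 7 worlds.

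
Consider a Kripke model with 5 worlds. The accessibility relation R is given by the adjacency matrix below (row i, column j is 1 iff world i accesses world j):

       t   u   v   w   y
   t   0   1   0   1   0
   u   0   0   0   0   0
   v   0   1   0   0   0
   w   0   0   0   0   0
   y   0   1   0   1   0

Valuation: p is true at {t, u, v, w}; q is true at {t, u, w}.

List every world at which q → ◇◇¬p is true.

t: q is T, ◇◇¬p is F. ✗
u: q is T, ◇◇¬p is F. ✗
v: q is F, ◇◇¬p is F. ✓
w: q is T, ◇◇¬p is F. ✗
y: q is F, ◇◇¬p is F. ✓

{v, y}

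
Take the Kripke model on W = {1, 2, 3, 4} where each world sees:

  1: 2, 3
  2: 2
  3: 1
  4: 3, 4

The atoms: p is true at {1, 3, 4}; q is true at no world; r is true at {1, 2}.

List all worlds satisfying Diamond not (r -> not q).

∅

1: successors {2, 3}; not (r -> not q) there: 2:F, 3:F. ✗
2: successors {2}; not (r -> not q) there: 2:F. ✗
3: successors {1}; not (r -> not q) there: 1:F. ✗
4: successors {3, 4}; not (r -> not q) there: 3:F, 4:F. ✗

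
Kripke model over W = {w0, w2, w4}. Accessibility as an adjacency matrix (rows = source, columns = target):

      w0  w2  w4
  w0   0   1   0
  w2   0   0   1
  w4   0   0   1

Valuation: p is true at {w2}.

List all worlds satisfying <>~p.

w0: successors {w2}; ~p there: w2:F. ✗
w2: successors {w4}; ~p there: w4:T. ✓
w4: successors {w4}; ~p there: w4:T. ✓

{w2, w4}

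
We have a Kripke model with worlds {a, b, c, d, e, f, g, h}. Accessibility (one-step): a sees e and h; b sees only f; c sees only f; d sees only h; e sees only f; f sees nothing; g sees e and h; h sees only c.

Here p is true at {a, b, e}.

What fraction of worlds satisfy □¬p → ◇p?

1/4

a: □¬p is F, ◇p is T. ✓
b: □¬p is T, ◇p is F. ✗
c: □¬p is T, ◇p is F. ✗
d: □¬p is T, ◇p is F. ✗
e: □¬p is T, ◇p is F. ✗
f: □¬p is T, ◇p is F. ✗
g: □¬p is F, ◇p is T. ✓
h: □¬p is T, ◇p is F. ✗
That's 2 of 8 worlds, so 2/8 = 1/4.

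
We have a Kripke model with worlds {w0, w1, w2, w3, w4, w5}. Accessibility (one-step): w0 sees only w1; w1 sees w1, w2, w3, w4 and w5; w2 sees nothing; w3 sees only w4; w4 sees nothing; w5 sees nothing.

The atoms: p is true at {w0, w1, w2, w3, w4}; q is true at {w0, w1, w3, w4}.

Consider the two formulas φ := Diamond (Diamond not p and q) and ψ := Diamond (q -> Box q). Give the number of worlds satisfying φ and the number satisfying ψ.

For Diamond (Diamond not p and q):
w0: successors {w1}; Diamond not p and q there: w1:T. ✓
w1: successors {w1, w2, w3, w4, w5}; Diamond not p and q there: w1:T, w2:F, w3:F, w4:F, w5:F. ✓
w2: no successors, so Diamond (Diamond not p and q) fails. ✗
w3: successors {w4}; Diamond not p and q there: w4:F. ✗
w4: no successors, so Diamond (Diamond not p and q) fails. ✗
w5: no successors, so Diamond (Diamond not p and q) fails. ✗
— 2 worlds.
For Diamond (q -> Box q):
w0: successors {w1}; q -> Box q there: w1:F. ✗
w1: successors {w1, w2, w3, w4, w5}; q -> Box q there: w1:F, w2:T, w3:T, w4:T, w5:T. ✓
w2: no successors, so Diamond (q -> Box q) fails. ✗
w3: successors {w4}; q -> Box q there: w4:T. ✓
w4: no successors, so Diamond (q -> Box q) fails. ✗
w5: no successors, so Diamond (q -> Box q) fails. ✗
— 2 worlds.

2 and 2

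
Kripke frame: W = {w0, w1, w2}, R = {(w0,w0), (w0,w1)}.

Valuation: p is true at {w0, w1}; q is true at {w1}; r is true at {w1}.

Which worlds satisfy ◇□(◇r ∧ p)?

{w0}

w0: successors {w0, w1}; □(◇r ∧ p) there: w0:F, w1:T. ✓
w1: no successors, so ◇□(◇r ∧ p) fails. ✗
w2: no successors, so ◇□(◇r ∧ p) fails. ✗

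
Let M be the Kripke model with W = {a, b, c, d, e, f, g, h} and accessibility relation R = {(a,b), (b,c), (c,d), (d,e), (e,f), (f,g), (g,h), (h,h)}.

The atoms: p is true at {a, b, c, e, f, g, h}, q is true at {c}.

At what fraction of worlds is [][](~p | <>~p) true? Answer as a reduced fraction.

a: successors {b}; [](~p | <>~p) there: b:T. ✓
b: successors {c}; [](~p | <>~p) there: c:T. ✓
c: successors {d}; [](~p | <>~p) there: d:F. ✗
d: successors {e}; [](~p | <>~p) there: e:F. ✗
e: successors {f}; [](~p | <>~p) there: f:F. ✗
f: successors {g}; [](~p | <>~p) there: g:F. ✗
g: successors {h}; [](~p | <>~p) there: h:F. ✗
h: successors {h}; [](~p | <>~p) there: h:F. ✗
That's 2 of 8 worlds, so 2/8 = 1/4.

1/4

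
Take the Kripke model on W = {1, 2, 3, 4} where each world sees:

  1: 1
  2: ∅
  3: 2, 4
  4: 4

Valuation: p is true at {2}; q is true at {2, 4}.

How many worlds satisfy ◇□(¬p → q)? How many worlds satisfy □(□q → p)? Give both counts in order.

2 and 2

For ◇□(¬p → q):
1: successors {1}; □(¬p → q) there: 1:F. ✗
2: no successors, so ◇□(¬p → q) fails. ✗
3: successors {2, 4}; □(¬p → q) there: 2:T, 4:T. ✓
4: successors {4}; □(¬p → q) there: 4:T. ✓
— 2 worlds.
For □(□q → p):
1: successors {1}; □q → p there: 1:T. ✓
2: no successors, so □(□q → p) holds vacuously. ✓
3: successors {2, 4}; □q → p there: 2:T, 4:F. ✗
4: successors {4}; □q → p there: 4:F. ✗
— 2 worlds.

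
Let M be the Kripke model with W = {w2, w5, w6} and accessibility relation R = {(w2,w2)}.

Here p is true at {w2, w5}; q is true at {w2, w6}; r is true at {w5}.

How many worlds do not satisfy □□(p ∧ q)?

0

w2: successors {w2}; □(p ∧ q) there: w2:T. ✓
w5: no successors, so □□(p ∧ q) holds vacuously. ✓
w6: no successors, so □□(p ∧ q) holds vacuously. ✓
Satisfying worlds: {w2, w5, w6}.
So □□(p ∧ q) fails at the other 0 worlds.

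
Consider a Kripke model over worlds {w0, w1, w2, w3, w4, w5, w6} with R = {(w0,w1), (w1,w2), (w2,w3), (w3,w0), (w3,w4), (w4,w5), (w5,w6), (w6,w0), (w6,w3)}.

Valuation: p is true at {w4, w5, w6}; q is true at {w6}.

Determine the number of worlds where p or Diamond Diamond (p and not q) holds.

5

w0: p is F, Diamond Diamond (p and not q) is F. ✗
w1: p is F, Diamond Diamond (p and not q) is F. ✗
w2: p is F, Diamond Diamond (p and not q) is T. ✓
w3: p is F, Diamond Diamond (p and not q) is T. ✓
w4: p is T, Diamond Diamond (p and not q) is F. ✓
w5: p is T, Diamond Diamond (p and not q) is F. ✓
w6: p is T, Diamond Diamond (p and not q) is T. ✓
Satisfying worlds: {w2, w3, w4, w5, w6}.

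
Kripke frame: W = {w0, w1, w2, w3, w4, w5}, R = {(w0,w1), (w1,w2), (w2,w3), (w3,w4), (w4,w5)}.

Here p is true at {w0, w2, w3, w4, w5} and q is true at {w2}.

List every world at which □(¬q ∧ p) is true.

w0: successors {w1}; ¬q ∧ p there: w1:F. ✗
w1: successors {w2}; ¬q ∧ p there: w2:F. ✗
w2: successors {w3}; ¬q ∧ p there: w3:T. ✓
w3: successors {w4}; ¬q ∧ p there: w4:T. ✓
w4: successors {w5}; ¬q ∧ p there: w5:T. ✓
w5: no successors, so □(¬q ∧ p) holds vacuously. ✓

{w2, w3, w4, w5}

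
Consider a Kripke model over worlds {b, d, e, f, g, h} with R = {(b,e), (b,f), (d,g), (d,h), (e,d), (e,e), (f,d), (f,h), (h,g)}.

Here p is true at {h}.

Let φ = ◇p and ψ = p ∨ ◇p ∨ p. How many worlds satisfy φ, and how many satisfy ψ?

2 and 3

For ◇p:
b: successors {e, f}; p there: e:F, f:F. ✗
d: successors {g, h}; p there: g:F, h:T. ✓
e: successors {d, e}; p there: d:F, e:F. ✗
f: successors {d, h}; p there: d:F, h:T. ✓
g: no successors, so ◇p fails. ✗
h: successors {g}; p there: g:F. ✗
— 2 worlds.
For p ∨ ◇p ∨ p:
b: p ∨ ◇p is F, p is F. ✗
d: p ∨ ◇p is T, p is F. ✓
e: p ∨ ◇p is F, p is F. ✗
f: p ∨ ◇p is T, p is F. ✓
g: p ∨ ◇p is F, p is F. ✗
h: p ∨ ◇p is T, p is T. ✓
— 3 worlds.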